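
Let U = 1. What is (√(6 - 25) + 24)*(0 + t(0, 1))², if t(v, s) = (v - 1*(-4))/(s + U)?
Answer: 96 + 4*I*√19 ≈ 96.0 + 17.436*I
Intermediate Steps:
t(v, s) = (4 + v)/(1 + s) (t(v, s) = (v - 1*(-4))/(s + 1) = (v + 4)/(1 + s) = (4 + v)/(1 + s))
(√(6 - 25) + 24)*(0 + t(0, 1))² = (√(6 - 25) + 24)*(0 + (4 + 0)/(1 + 1))² = (√(-19) + 24)*(0 + 4/2)² = (I*√19 + 24)*(0 + (½)*4)² = (24 + I*√19)*(0 + 2)² = (24 + I*√19)*2² = (24 + I*√19)*4 = 96 + 4*I*√19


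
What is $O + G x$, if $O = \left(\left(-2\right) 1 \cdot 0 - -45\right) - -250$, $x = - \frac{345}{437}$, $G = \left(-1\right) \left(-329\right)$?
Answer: $\frac{670}{19} \approx 35.263$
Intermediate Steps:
$G = 329$
$x = - \frac{15}{19}$ ($x = \left(-345\right) \frac{1}{437} = - \frac{15}{19} \approx -0.78947$)
$O = 295$ ($O = \left(\left(-2\right) 0 + 45\right) + 250 = \left(0 + 45\right) + 250 = 45 + 250 = 295$)
$O + G x = 295 + 329 \left(- \frac{15}{19}\right) = 295 - \frac{4935}{19} = \frac{670}{19}$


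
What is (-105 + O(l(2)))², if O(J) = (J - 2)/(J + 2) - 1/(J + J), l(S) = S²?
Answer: 6325225/576 ≈ 10981.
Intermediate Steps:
O(J) = -1/(2*J) + (-2 + J)/(2 + J) (O(J) = (-2 + J)/(2 + J) - 1/(2*J) = -1/(2*J) + (-2 + J)/(2 + J))
(-105 + O(l(2)))² = (-105 + (-1 + (2²)² - 5/2*2²)/((2²)*(2 + 2²)))² = (-105 + (-1 + 4² - 5/2*4)/(4*(2 + 4)))² = (-105 + (¼)*(-1 + 16 - 10)/6)² = (-105 + (¼)*(⅙)*5)² = (-105 + 5/24)² = (-2515/24)² = 6325225/576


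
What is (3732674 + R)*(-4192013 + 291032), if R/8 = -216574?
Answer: -7802281880442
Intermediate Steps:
R = -1732592 (R = 8*(-216574) = -1732592)
(3732674 + R)*(-4192013 + 291032) = (3732674 - 1732592)*(-4192013 + 291032) = 2000082*(-3900981) = -7802281880442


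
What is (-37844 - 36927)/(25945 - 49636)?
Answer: 74771/23691 ≈ 3.1561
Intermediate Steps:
(-37844 - 36927)/(25945 - 49636) = -74771/(-23691) = -74771*(-1/23691) = 74771/23691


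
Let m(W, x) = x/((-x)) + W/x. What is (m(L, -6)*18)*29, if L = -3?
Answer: -261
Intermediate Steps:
m(W, x) = -1 + W/x (m(W, x) = x*(-1/x) + W/x = -1 + W/x)
(m(L, -6)*18)*29 = (((-3 - 1*(-6))/(-6))*18)*29 = (-(-3 + 6)/6*18)*29 = (-⅙*3*18)*29 = -½*18*29 = -9*29 = -261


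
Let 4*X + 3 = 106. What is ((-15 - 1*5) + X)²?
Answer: 529/16 ≈ 33.063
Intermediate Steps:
X = 103/4 (X = -¾ + (¼)*106 = -¾ + 53/2 = 103/4 ≈ 25.750)
((-15 - 1*5) + X)² = ((-15 - 1*5) + 103/4)² = ((-15 - 5) + 103/4)² = (-20 + 103/4)² = (23/4)² = 529/16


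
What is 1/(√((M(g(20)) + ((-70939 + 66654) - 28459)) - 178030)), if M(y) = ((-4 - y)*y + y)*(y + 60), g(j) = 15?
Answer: -I*√14439/57756 ≈ -0.0020805*I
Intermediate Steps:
M(y) = (60 + y)*(y + y*(-4 - y)) (M(y) = (y*(-4 - y) + y)*(60 + y) = (y + y*(-4 - y))*(60 + y) = (60 + y)*(y + y*(-4 - y)))
1/(√((M(g(20)) + ((-70939 + 66654) - 28459)) - 178030)) = 1/(√((-1*15*(180 + 15² + 63*15) + ((-70939 + 66654) - 28459)) - 178030)) = 1/(√((-1*15*(180 + 225 + 945) + (-4285 - 28459)) - 178030)) = 1/(√((-1*15*1350 - 32744) - 178030)) = 1/(√((-20250 - 32744) - 178030)) = 1/(√(-52994 - 178030)) = 1/(√(-231024)) = 1/(4*I*√14439) = -I*√14439/57756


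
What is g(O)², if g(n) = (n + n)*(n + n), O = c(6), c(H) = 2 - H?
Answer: 4096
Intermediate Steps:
O = -4 (O = 2 - 1*6 = 2 - 6 = -4)
g(n) = 4*n² (g(n) = (2*n)*(2*n) = 4*n²)
g(O)² = (4*(-4)²)² = (4*16)² = 64² = 4096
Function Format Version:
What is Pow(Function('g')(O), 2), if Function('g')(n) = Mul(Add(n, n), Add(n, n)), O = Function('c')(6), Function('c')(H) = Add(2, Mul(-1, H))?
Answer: 4096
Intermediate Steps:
O = -4 (O = Add(2, Mul(-1, 6)) = Add(2, -6) = -4)
Function('g')(n) = Mul(4, Pow(n, 2)) (Function('g')(n) = Mul(Mul(2, n), Mul(2, n)) = Mul(4, Pow(n, 2)))
Pow(Function('g')(O), 2) = Pow(Mul(4, Pow(-4, 2)), 2) = Pow(Mul(4, 16), 2) = Pow(64, 2) = 4096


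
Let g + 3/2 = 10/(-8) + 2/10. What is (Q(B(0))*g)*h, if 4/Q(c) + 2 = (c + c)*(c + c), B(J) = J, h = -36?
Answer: -918/5 ≈ -183.60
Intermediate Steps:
Q(c) = 4/(-2 + 4*c²) (Q(c) = 4/(-2 + (c + c)*(c + c)) = 4/(-2 + (2*c)*(2*c)) = 4/(-2 + 4*c²))
g = -51/20 (g = -3/2 + (10/(-8) + 2/10) = -3/2 + (10*(-⅛) + 2*(⅒)) = -3/2 + (-5/4 + ⅕) = -3/2 - 21/20 = -51/20 ≈ -2.5500)
(Q(B(0))*g)*h = ((2/(-1 + 2*0²))*(-51/20))*(-36) = ((2/(-1 + 2*0))*(-51/20))*(-36) = ((2/(-1 + 0))*(-51/20))*(-36) = ((2/(-1))*(-51/20))*(-36) = ((2*(-1))*(-51/20))*(-36) = -2*(-51/20)*(-36) = (51/10)*(-36) = -918/5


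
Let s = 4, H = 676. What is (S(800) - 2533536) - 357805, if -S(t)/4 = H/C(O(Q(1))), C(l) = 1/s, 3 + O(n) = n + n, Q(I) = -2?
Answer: -2902157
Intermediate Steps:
O(n) = -3 + 2*n (O(n) = -3 + (n + n) = -3 + 2*n)
C(l) = ¼ (C(l) = 1/4 = ¼)
S(t) = -10816 (S(t) = -2704/¼ = -2704*4 = -4*2704 = -10816)
(S(800) - 2533536) - 357805 = (-10816 - 2533536) - 357805 = -2544352 - 357805 = -2902157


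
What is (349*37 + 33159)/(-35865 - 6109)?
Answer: -23036/20987 ≈ -1.0976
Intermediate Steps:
(349*37 + 33159)/(-35865 - 6109) = (12913 + 33159)/(-41974) = 46072*(-1/41974) = -23036/20987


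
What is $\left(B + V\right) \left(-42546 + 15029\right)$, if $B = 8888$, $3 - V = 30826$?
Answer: $603585395$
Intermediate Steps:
$V = -30823$ ($V = 3 - 30826 = -30823$)
$\left(B + V\right) \left(-42546 + 15029\right) = \left(8888 - 30823\right) \left(-42546 + 15029\right) = \left(-21935\right) \left(-27517\right) = 603585395$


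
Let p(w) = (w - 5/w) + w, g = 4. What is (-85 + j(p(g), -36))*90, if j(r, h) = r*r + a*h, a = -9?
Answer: 204885/8 ≈ 25611.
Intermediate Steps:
p(w) = -5/w + 2*w
j(r, h) = r² - 9*h (j(r, h) = r*r - 9*h = r² - 9*h)
(-85 + j(p(g), -36))*90 = (-85 + ((-5/4 + 2*4)² - 9*(-36)))*90 = (-85 + ((-5*¼ + 8)² + 324))*90 = (-85 + ((-5/4 + 8)² + 324))*90 = (-85 + ((27/4)² + 324))*90 = (-85 + (729/16 + 324))*90 = (-85 + 5913/16)*90 = (4553/16)*90 = 204885/8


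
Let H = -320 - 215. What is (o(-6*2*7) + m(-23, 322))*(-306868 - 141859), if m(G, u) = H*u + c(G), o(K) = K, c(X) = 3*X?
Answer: 77370855521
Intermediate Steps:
H = -535
m(G, u) = -535*u + 3*G
(o(-6*2*7) + m(-23, 322))*(-306868 - 141859) = (-6*2*7 + (-535*322 + 3*(-23)))*(-306868 - 141859) = (-12*7 + (-172270 - 69))*(-448727) = (-84 - 172339)*(-448727) = -172423*(-448727) = 77370855521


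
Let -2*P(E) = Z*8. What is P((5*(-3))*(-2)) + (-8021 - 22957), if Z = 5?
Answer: -30998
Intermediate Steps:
P(E) = -20 (P(E) = -5*8/2 = -1/2*40 = -20)
P((5*(-3))*(-2)) + (-8021 - 22957) = -20 + (-8021 - 22957) = -20 - 30978 = -30998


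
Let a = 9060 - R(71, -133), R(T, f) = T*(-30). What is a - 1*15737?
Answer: -4547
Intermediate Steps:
R(T, f) = -30*T
a = 11190 (a = 9060 - (-30)*71 = 9060 - 1*(-2130) = 9060 + 2130 = 11190)
a - 1*15737 = 11190 - 1*15737 = 11190 - 15737 = -4547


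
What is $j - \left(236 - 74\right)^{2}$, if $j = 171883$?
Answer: $145639$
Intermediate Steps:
$j - \left(236 - 74\right)^{2} = 171883 - \left(236 - 74\right)^{2} = 171883 - 162^{2} = 171883 - 26244 = 145639$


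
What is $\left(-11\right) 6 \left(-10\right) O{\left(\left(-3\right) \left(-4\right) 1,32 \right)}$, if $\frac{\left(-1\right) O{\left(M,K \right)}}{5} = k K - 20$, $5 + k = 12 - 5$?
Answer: $-145200$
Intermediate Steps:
$k = 2$ ($k = -5 + \left(12 - 5\right) = -5 + 7 = 2$)
$O{\left(M,K \right)} = 100 - 10 K$ ($O{\left(M,K \right)} = - 5 \left(2 K - 20\right) = - 5 \left(-20 + 2 K\right) = 100 - 10 K$)
$\left(-11\right) 6 \left(-10\right) O{\left(\left(-3\right) \left(-4\right) 1,32 \right)} = \left(-11\right) 6 \left(-10\right) \left(100 - 320\right) = \left(-66\right) \left(-10\right) \left(100 - 320\right) = 660 \left(-220\right) = -145200$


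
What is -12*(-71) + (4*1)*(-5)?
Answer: 832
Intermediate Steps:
-12*(-71) + (4*1)*(-5) = 852 + 4*(-5) = 852 - 20 = 832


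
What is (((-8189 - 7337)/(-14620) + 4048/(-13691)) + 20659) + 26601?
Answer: 4729914676953/100081210 ≈ 47261.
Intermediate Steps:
(((-8189 - 7337)/(-14620) + 4048/(-13691)) + 20659) + 26601 = ((-15526*(-1/14620) + 4048*(-1/13691)) + 20659) + 26601 = ((7763/7310 - 4048/13691) + 20659) + 26601 = (76692353/100081210 + 20659) + 26601 = 2067654409743/100081210 + 26601 = 4729914676953/100081210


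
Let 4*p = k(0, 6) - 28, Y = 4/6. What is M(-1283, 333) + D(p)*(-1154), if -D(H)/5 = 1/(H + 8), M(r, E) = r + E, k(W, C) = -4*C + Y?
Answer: -62170/29 ≈ -2143.8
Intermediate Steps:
Y = 2/3 (Y = 4*(1/6) = 2/3 ≈ 0.66667)
k(W, C) = 2/3 - 4*C (k(W, C) = -4*C + 2/3 = 2/3 - 4*C)
M(r, E) = E + r
p = -77/6 (p = ((2/3 - 4*6) - 28)/4 = ((2/3 - 24) - 28)/4 = (-70/3 - 28)/4 = (1/4)*(-154/3) = -77/6 ≈ -12.833)
D(H) = -5/(8 + H) (D(H) = -5/(H + 8) = -5/(8 + H))
M(-1283, 333) + D(p)*(-1154) = (333 - 1283) - 5/(8 - 77/6)*(-1154) = -950 - 5/(-29/6)*(-1154) = -950 - 5*(-6/29)*(-1154) = -950 + (30/29)*(-1154) = -950 - 34620/29 = -62170/29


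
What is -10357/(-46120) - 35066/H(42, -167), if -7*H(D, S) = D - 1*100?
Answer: -5660053367/1337480 ≈ -4231.9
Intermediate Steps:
H(D, S) = 100/7 - D/7 (H(D, S) = -(D - 1*100)/7 = -(D - 100)/7 = -(-100 + D)/7 = 100/7 - D/7)
-10357/(-46120) - 35066/H(42, -167) = -10357/(-46120) - 35066/(100/7 - 1/7*42) = -10357*(-1/46120) - 35066/(100/7 - 6) = 10357/46120 - 35066/58/7 = 10357/46120 - 35066*7/58 = 10357/46120 - 122731/29 = -5660053367/1337480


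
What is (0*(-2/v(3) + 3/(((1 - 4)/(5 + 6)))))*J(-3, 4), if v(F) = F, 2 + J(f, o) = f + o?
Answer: 0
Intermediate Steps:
J(f, o) = -2 + f + o (J(f, o) = -2 + (f + o) = -2 + f + o)
(0*(-2/v(3) + 3/(((1 - 4)/(5 + 6)))))*J(-3, 4) = (0*(-2/3 + 3/(((1 - 4)/(5 + 6)))))*(-2 - 3 + 4) = (0*(-2*1/3 + 3/((-3/11))))*(-1) = (0*(-2/3 + 3/((-3*1/11))))*(-1) = (0*(-2/3 + 3/(-3/11)))*(-1) = (0*(-2/3 + 3*(-11/3)))*(-1) = (0*(-2/3 - 11))*(-1) = (0*(-35/3))*(-1) = 0*(-1) = 0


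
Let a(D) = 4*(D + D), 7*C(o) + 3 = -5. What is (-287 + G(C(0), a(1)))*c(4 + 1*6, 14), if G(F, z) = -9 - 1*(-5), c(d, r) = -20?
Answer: 5820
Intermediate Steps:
C(o) = -8/7 (C(o) = -3/7 + (⅐)*(-5) = -3/7 - 5/7 = -8/7)
a(D) = 8*D (a(D) = 4*(2*D) = 8*D)
G(F, z) = -4 (G(F, z) = -9 + 5 = -4)
(-287 + G(C(0), a(1)))*c(4 + 1*6, 14) = (-287 - 4)*(-20) = -291*(-20) = 5820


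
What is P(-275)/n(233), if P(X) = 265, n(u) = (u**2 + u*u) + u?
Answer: 265/108811 ≈ 0.0024354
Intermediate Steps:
n(u) = u + 2*u**2 (n(u) = (u**2 + u**2) + u = 2*u**2 + u = u + 2*u**2)
P(-275)/n(233) = 265/((233*(1 + 2*233))) = 265/((233*(1 + 466))) = 265/((233*467)) = 265/108811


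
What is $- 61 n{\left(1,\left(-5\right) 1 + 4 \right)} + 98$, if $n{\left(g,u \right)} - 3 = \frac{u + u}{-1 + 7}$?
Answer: $- \frac{194}{3} \approx -64.667$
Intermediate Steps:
$n{\left(g,u \right)} = 3 + \frac{u}{3}$ ($n{\left(g,u \right)} = 3 + \frac{u + u}{-1 + 7} = 3 + \frac{2 u}{6} = 3 + 2 u \frac{1}{6} = 3 + \frac{u}{3}$)
$- 61 n{\left(1,\left(-5\right) 1 + 4 \right)} + 98 = - 61 \left(3 + \frac{\left(-5\right) 1 + 4}{3}\right) + 98 = - 61 \left(3 + \frac{-5 + 4}{3}\right) + 98 = - 61 \left(3 + \frac{1}{3} \left(-1\right)\right) + 98 = - 61 \left(3 - \frac{1}{3}\right) + 98 = \left(-61\right) \frac{8}{3} + 98 = - \frac{488}{3} + 98 = - \frac{194}{3}$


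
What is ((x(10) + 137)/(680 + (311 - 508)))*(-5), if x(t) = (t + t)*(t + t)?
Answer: -895/161 ≈ -5.5590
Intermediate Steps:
x(t) = 4*t² (x(t) = (2*t)*(2*t) = 4*t²)
((x(10) + 137)/(680 + (311 - 508)))*(-5) = ((4*10² + 137)/(680 + (311 - 508)))*(-5) = ((4*100 + 137)/(680 - 197))*(-5) = ((400 + 137)/483)*(-5) = (537*(1/483))*(-5) = (179/161)*(-5) = -895/161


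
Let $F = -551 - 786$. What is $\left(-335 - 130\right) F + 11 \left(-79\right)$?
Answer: $620836$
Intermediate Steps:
$F = -1337$ ($F = -551 - 786 = -1337$)
$\left(-335 - 130\right) F + 11 \left(-79\right) = \left(-335 - 130\right) \left(-1337\right) + 11 \left(-79\right) = \left(-465\right) \left(-1337\right) - 869 = 621705 - 869 = 620836$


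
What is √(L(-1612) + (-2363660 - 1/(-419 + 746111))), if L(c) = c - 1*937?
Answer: I*√328936508523443067/372846 ≈ 1538.2*I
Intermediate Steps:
L(c) = -937 + c (L(c) = c - 937 = -937 + c)
√(L(-1612) + (-2363660 - 1/(-419 + 746111))) = √((-937 - 1612) + (-2363660 - 1/(-419 + 746111))) = √(-2549 + (-2363660 - 1/745692)) = √(-2549 - 1762562352721/745692) = √(-1764463121629/745692) = I*√328936508523443067/372846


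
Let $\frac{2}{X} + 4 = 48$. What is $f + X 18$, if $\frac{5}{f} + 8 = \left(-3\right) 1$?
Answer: $\frac{4}{11} \approx 0.36364$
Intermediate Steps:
$X = \frac{1}{22}$ ($X = \frac{2}{-4 + 48} = \frac{2}{44} = 2 \cdot \frac{1}{44} = \frac{1}{22} \approx 0.045455$)
$f = - \frac{5}{11}$ ($f = \frac{5}{-8 - 3} = \frac{5}{-11} = 5 \left(- \frac{1}{11}\right) = - \frac{5}{11} \approx -0.45455$)
$f + X 18 = - \frac{5}{11} + \frac{1}{22} \cdot 18 = - \frac{5}{11} + \frac{9}{11} = \frac{4}{11}$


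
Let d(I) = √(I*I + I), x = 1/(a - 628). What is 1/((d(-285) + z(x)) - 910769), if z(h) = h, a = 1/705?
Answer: -44631739036863011/40649200435513865717569 - 196017822121*√20235/81298400871027731435138 ≈ -1.0983e-6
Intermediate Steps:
a = 1/705 ≈ 0.0014184
x = -705/442739 (x = 1/(1/705 - 628) = 1/(-442739/705) = -705/442739 ≈ -0.0015924)
d(I) = √(I + I²) (d(I) = √(I² + I) = √(I + I²))
1/((d(-285) + z(x)) - 910769) = 1/((√(-285*(1 - 285)) - 705/442739) - 910769) = 1/((√(-285*(-284)) - 705/442739) - 910769) = 1/((√80940 - 705/442739) - 910769) = 1/((2*√20235 - 705/442739) - 910769) = 1/((-705/442739 + 2*√20235) - 910769) = 1/(-403232956996/442739 + 2*√20235)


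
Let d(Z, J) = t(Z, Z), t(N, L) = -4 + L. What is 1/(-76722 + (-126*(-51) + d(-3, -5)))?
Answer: -1/70303 ≈ -1.4224e-5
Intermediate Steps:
d(Z, J) = -4 + Z
1/(-76722 + (-126*(-51) + d(-3, -5))) = 1/(-76722 + (-126*(-51) + (-4 - 3))) = 1/(-76722 + (6426 - 7)) = 1/(-76722 + 6419) = 1/(-70303) = -1/70303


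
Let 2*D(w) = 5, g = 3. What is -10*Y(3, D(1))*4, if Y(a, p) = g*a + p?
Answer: -460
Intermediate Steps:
D(w) = 5/2 (D(w) = (½)*5 = 5/2)
Y(a, p) = p + 3*a (Y(a, p) = 3*a + p = p + 3*a)
-10*Y(3, D(1))*4 = -10*(5/2 + 3*3)*4 = -10*(5/2 + 9)*4 = -10*23/2*4 = -115*4 = -460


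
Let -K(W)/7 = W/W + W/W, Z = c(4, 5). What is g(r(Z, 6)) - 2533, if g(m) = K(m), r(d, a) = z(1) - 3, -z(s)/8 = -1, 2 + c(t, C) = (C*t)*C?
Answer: -2547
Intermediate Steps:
c(t, C) = -2 + t*C² (c(t, C) = -2 + (C*t)*C = -2 + t*C²)
Z = 98 (Z = -2 + 4*5² = -2 + 4*25 = -2 + 100 = 98)
z(s) = 8 (z(s) = -8*(-1) = 8)
K(W) = -14 (K(W) = -7*(W/W + W/W) = -7*(1 + 1) = -7*2 = -14)
r(d, a) = 5 (r(d, a) = 8 - 3 = 5)
g(m) = -14
g(r(Z, 6)) - 2533 = -14 - 2533 = -2547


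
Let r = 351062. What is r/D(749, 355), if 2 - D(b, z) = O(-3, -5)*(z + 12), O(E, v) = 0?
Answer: 175531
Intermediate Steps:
D(b, z) = 2 (D(b, z) = 2 - 0*(z + 12) = 2 - 0*(12 + z) = 2 - 1*0 = 2 + 0 = 2)
r/D(749, 355) = 351062/2 = 351062*(½) = 175531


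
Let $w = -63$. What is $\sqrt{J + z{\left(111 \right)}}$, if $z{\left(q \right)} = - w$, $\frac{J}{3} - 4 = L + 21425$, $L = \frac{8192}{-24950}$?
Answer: $\frac{\sqrt{400574227038}}{2495} \approx 253.67$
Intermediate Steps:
$L = - \frac{4096}{12475}$ ($L = 8192 \left(- \frac{1}{24950}\right) = - \frac{4096}{12475} \approx -0.32834$)
$J = \frac{801968037}{12475}$ ($J = 12 + 3 \left(- \frac{4096}{12475} + 21425\right) = 12 + 3 \cdot \frac{267272779}{12475} = 12 + \frac{801818337}{12475} = \frac{801968037}{12475} \approx 64286.0$)
$z{\left(q \right)} = 63$ ($z{\left(q \right)} = \left(-1\right) \left(-63\right) = 63$)
$\sqrt{J + z{\left(111 \right)}} = \sqrt{\frac{801968037}{12475} + 63} = \sqrt{\frac{802753962}{12475}} = \frac{\sqrt{400574227038}}{2495}$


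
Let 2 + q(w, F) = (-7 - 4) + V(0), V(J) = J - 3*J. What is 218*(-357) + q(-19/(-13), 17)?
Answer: -77839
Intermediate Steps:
V(J) = -2*J
q(w, F) = -13 (q(w, F) = -2 + ((-7 - 4) - 2*0) = -2 + (-11 + 0) = -2 - 11 = -13)
218*(-357) + q(-19/(-13), 17) = 218*(-357) - 13 = -77826 - 13 = -77839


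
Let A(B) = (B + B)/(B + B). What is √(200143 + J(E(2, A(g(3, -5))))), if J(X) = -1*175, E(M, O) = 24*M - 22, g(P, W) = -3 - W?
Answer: 4*√12498 ≈ 447.18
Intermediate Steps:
A(B) = 1 (A(B) = (2*B)/((2*B)) = (2*B)*(1/(2*B)) = 1)
E(M, O) = -22 + 24*M
J(X) = -175
√(200143 + J(E(2, A(g(3, -5))))) = √(200143 - 175) = √199968 = 4*√12498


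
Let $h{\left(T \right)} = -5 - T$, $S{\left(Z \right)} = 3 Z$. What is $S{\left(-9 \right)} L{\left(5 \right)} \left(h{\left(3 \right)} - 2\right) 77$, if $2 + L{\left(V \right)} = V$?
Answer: $62370$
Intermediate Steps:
$L{\left(V \right)} = -2 + V$
$S{\left(-9 \right)} L{\left(5 \right)} \left(h{\left(3 \right)} - 2\right) 77 = 3 \left(-9\right) \left(-2 + 5\right) \left(\left(-5 - 3\right) - 2\right) 77 = - 27 \cdot 3 \left(\left(-5 - 3\right) - 2\right) 77 = - 27 \cdot 3 \left(-8 - 2\right) 77 = - 27 \cdot 3 \left(-10\right) 77 = \left(-27\right) \left(-30\right) 77 = 810 \cdot 77 = 62370$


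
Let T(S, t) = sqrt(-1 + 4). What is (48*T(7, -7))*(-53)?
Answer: -2544*sqrt(3) ≈ -4406.3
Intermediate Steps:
T(S, t) = sqrt(3)
(48*T(7, -7))*(-53) = (48*sqrt(3))*(-53) = -2544*sqrt(3)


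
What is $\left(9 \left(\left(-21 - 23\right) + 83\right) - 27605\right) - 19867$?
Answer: $-47121$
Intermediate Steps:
$\left(9 \left(\left(-21 - 23\right) + 83\right) - 27605\right) - 19867 = \left(9 \left(-44 + 83\right) - 27605\right) - 19867 = \left(9 \cdot 39 - 27605\right) - 19867 = \left(351 - 27605\right) - 19867 = -27254 - 19867 = -47121$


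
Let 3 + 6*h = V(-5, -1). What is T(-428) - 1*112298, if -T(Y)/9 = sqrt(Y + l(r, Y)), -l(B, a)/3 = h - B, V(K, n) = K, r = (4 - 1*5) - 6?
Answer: -112298 - 9*I*sqrt(445) ≈ -1.123e+5 - 189.86*I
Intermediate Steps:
r = -7 (r = (4 - 5) - 6 = -1 - 6 = -7)
h = -4/3 (h = -1/2 + (1/6)*(-5) = -1/2 - 5/6 = -4/3 ≈ -1.3333)
l(B, a) = 4 + 3*B (l(B, a) = -3*(-4/3 - B) = 4 + 3*B)
T(Y) = -9*sqrt(-17 + Y) (T(Y) = -9*sqrt(Y + (4 + 3*(-7))) = -9*sqrt(Y + (4 - 21)) = -9*sqrt(Y - 17) = -9*sqrt(-17 + Y))
T(-428) - 1*112298 = -9*sqrt(-17 - 428) - 1*112298 = -9*I*sqrt(445) - 112298 = -112298 - 9*I*sqrt(445)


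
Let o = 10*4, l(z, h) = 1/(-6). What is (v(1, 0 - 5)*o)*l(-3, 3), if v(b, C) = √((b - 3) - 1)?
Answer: -20*I*√3/3 ≈ -11.547*I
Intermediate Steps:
l(z, h) = -⅙
o = 40
v(b, C) = √(-4 + b) (v(b, C) = √((-3 + b) - 1) = √(-4 + b))
(v(1, 0 - 5)*o)*l(-3, 3) = (√(-4 + 1)*40)*(-⅙) = (√(-3)*40)*(-⅙) = ((I*√3)*40)*(-⅙) = (40*I*√3)*(-⅙) = -20*I*√3/3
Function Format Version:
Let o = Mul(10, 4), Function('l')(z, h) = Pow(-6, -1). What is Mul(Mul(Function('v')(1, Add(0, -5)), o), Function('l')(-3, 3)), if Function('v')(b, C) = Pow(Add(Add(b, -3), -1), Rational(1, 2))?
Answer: Mul(Rational(-20, 3), I, Pow(3, Rational(1, 2))) ≈ Mul(-11.547, I)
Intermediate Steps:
Function('l')(z, h) = Rational(-1, 6)
o = 40
Function('v')(b, C) = Pow(Add(-4, b), Rational(1, 2)) (Function('v')(b, C) = Pow(Add(Add(-3, b), -1), Rational(1, 2)) = Pow(Add(-4, b), Rational(1, 2)))
Mul(Mul(Function('v')(1, Add(0, -5)), o), Function('l')(-3, 3)) = Mul(Mul(Pow(Add(-4, 1), Rational(1, 2)), 40), Rational(-1, 6)) = Mul(Mul(Pow(-3, Rational(1, 2)), 40), Rational(-1, 6)) = Mul(Mul(Mul(I, Pow(3, Rational(1, 2))), 40), Rational(-1, 6)) = Mul(Mul(40, I, Pow(3, Rational(1, 2))), Rational(-1, 6)) = Mul(Rational(-20, 3), I, Pow(3, Rational(1, 2)))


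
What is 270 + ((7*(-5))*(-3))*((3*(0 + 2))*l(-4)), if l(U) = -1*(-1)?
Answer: 900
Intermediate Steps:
l(U) = 1
270 + ((7*(-5))*(-3))*((3*(0 + 2))*l(-4)) = 270 + ((7*(-5))*(-3))*((3*(0 + 2))*1) = 270 + (-35*(-3))*((3*2)*1) = 270 + 105*(6*1) = 270 + 105*6 = 270 + 630 = 900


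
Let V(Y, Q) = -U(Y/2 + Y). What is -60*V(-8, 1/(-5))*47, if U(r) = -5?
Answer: -14100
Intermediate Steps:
V(Y, Q) = 5 (V(Y, Q) = -1*(-5) = 5)
-60*V(-8, 1/(-5))*47 = -60*5*47 = -300*47 = -14100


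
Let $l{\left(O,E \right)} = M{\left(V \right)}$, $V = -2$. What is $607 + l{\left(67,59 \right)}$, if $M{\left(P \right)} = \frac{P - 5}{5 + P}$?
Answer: $\frac{1814}{3} \approx 604.67$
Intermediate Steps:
$M{\left(P \right)} = \frac{-5 + P}{5 + P}$
$l{\left(O,E \right)} = - \frac{7}{3}$ ($l{\left(O,E \right)} = \frac{-5 - 2}{5 - 2} = \frac{1}{3} \left(-7\right) = - \frac{7}{3}$)
$607 + l{\left(67,59 \right)} = 607 - \frac{7}{3} = \frac{1814}{3}$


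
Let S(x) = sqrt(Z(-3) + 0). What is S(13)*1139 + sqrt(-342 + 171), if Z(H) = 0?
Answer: 3*I*sqrt(19) ≈ 13.077*I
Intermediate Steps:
S(x) = 0 (S(x) = sqrt(0 + 0) = sqrt(0) = 0)
S(13)*1139 + sqrt(-342 + 171) = 0*1139 + sqrt(-342 + 171) = 0 + sqrt(-171) = 0 + 3*I*sqrt(19) = 3*I*sqrt(19)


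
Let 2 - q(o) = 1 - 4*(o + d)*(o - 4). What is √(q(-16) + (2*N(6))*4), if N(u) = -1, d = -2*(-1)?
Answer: √1113 ≈ 33.362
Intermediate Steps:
d = 2
q(o) = 1 + 4*(-4 + o)*(2 + o) (q(o) = 2 - (1 - 4*(o + 2)*(o - 4)) = 2 - (1 - 4*(2 + o)*(-4 + o)) = 2 - (1 - 4*(-4 + o)*(2 + o)) = 2 + (-1 + 4*(-4 + o)*(2 + o)) = 1 + 4*(-4 + o)*(2 + o))
√(q(-16) + (2*N(6))*4) = √((-31 - 8*(-16) + 4*(-16)²) + (2*(-1))*4) = √((-31 + 128 + 4*256) - 2*4) = √((-31 + 128 + 1024) - 8) = √(1121 - 8) = √1113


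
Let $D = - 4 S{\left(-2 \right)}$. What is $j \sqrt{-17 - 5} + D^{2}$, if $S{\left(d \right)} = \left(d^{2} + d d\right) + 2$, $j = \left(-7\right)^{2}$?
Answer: $1600 + 49 i \sqrt{22} \approx 1600.0 + 229.83 i$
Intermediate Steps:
$j = 49$
$S{\left(d \right)} = 2 + 2 d^{2}$ ($S{\left(d \right)} = \left(d^{2} + d^{2}\right) + 2 = 2 d^{2} + 2 = 2 + 2 d^{2}$)
$D = -40$ ($D = - 4 \left(2 + 2 \left(-2\right)^{2}\right) = - 4 \left(2 + 2 \cdot 4\right) = - 4 \left(2 + 8\right) = \left(-4\right) 10 = -40$)
$j \sqrt{-17 - 5} + D^{2} = 49 \sqrt{-17 - 5} + \left(-40\right)^{2} = 49 \sqrt{-22} + 1600 = 49 i \sqrt{22} + 1600 = 1600 + 49 i \sqrt{22}$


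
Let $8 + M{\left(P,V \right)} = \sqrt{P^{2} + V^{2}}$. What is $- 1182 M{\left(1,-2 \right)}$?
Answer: $9456 - 1182 \sqrt{5} \approx 6813.0$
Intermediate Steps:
$M{\left(P,V \right)} = -8 + \sqrt{P^{2} + V^{2}}$
$- 1182 M{\left(1,-2 \right)} = - 1182 \left(-8 + \sqrt{1^{2} + \left(-2\right)^{2}}\right) = - 1182 \left(-8 + \sqrt{1 + 4}\right) = - 1182 \left(-8 + \sqrt{5}\right) = 9456 - 1182 \sqrt{5}$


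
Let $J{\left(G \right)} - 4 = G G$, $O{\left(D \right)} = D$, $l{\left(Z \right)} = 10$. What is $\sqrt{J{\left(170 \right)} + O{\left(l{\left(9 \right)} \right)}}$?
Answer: $\sqrt{28914} \approx 170.04$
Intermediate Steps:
$J{\left(G \right)} = 4 + G^{2}$ ($J{\left(G \right)} = 4 + G G = 4 + G^{2}$)
$\sqrt{J{\left(170 \right)} + O{\left(l{\left(9 \right)} \right)}} = \sqrt{\left(4 + 170^{2}\right) + 10} = \sqrt{\left(4 + 28900\right) + 10} = \sqrt{28904 + 10} = \sqrt{28914}$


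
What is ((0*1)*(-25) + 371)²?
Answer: 137641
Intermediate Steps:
((0*1)*(-25) + 371)² = (0*(-25) + 371)² = (0 + 371)² = 371² = 137641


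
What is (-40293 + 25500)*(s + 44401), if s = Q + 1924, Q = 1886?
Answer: -713185323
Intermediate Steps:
s = 3810 (s = 1886 + 1924 = 3810)
(-40293 + 25500)*(s + 44401) = (-40293 + 25500)*(3810 + 44401) = -14793*48211 = -713185323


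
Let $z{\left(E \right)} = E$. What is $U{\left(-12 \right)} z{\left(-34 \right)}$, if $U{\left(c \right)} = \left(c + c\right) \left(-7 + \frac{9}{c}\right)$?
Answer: $-6324$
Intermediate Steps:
$U{\left(c \right)} = 2 c \left(-7 + \frac{9}{c}\right)$
$U{\left(-12 \right)} z{\left(-34 \right)} = \left(18 - -168\right) \left(-34\right) = \left(18 + 168\right) \left(-34\right) = 186 \left(-34\right) = -6324$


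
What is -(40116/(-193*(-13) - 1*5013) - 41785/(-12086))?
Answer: 23763271/1891459 ≈ 12.563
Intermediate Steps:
-(40116/(-193*(-13) - 1*5013) - 41785/(-12086)) = -(40116/(2509 - 5013) - 41785*(-1/12086)) = -(40116/(-2504) + 41785/12086) = -(40116*(-1/2504) + 41785/12086) = -(-10029/626 + 41785/12086) = -1*(-23763271/1891459) = 23763271/1891459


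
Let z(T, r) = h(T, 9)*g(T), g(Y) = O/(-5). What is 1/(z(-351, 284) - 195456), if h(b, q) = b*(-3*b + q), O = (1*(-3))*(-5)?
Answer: 1/922830 ≈ 1.0836e-6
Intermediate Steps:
O = 15 (O = -3*(-5) = 15)
h(b, q) = b*(q - 3*b)
g(Y) = -3 (g(Y) = 15/(-5) = 15*(-⅕) = -3)
z(T, r) = -3*T*(9 - 3*T) (z(T, r) = (T*(9 - 3*T))*(-3) = -3*T*(9 - 3*T))
1/(z(-351, 284) - 195456) = 1/(9*(-351)*(-3 - 351) - 195456) = 1/(9*(-351)*(-354) - 195456) = 1/(1118286 - 195456) = 1/922830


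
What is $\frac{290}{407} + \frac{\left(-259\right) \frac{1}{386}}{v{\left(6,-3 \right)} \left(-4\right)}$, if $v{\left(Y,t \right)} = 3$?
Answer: $\frac{1448693}{1885224} \approx 0.76845$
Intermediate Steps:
$\frac{290}{407} + \frac{\left(-259\right) \frac{1}{386}}{v{\left(6,-3 \right)} \left(-4\right)} = \frac{290}{407} + \frac{\left(-259\right) \frac{1}{386}}{3 \left(-4\right)} = 290 \cdot \frac{1}{407} + \frac{\left(-259\right) \frac{1}{386}}{-12} = \frac{290}{407} - - \frac{259}{4632} = \frac{290}{407} + \frac{259}{4632} = \frac{1448693}{1885224}$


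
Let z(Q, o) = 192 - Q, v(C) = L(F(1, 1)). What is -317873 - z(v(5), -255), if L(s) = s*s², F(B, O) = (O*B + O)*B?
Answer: -318057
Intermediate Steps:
F(B, O) = B*(O + B*O) (F(B, O) = (B*O + O)*B = (O + B*O)*B = B*(O + B*O))
L(s) = s³
v(C) = 8 (v(C) = (1*1*(1 + 1))³ = (1*1*2)³ = 2³ = 8)
-317873 - z(v(5), -255) = -317873 - (192 - 1*8) = -317873 - (192 - 8) = -317873 - 1*184 = -317873 - 184 = -318057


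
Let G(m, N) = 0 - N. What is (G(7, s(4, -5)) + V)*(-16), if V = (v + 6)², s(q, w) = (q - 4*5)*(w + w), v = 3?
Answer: 1264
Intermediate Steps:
s(q, w) = 2*w*(-20 + q) (s(q, w) = (q - 20)*(2*w) = (-20 + q)*(2*w) = 2*w*(-20 + q))
G(m, N) = -N
V = 81 (V = (3 + 6)² = 9² = 81)
(G(7, s(4, -5)) + V)*(-16) = (-2*(-5)*(-20 + 4) + 81)*(-16) = (-2*(-5)*(-16) + 81)*(-16) = (-1*160 + 81)*(-16) = (-160 + 81)*(-16) = -79*(-16) = 1264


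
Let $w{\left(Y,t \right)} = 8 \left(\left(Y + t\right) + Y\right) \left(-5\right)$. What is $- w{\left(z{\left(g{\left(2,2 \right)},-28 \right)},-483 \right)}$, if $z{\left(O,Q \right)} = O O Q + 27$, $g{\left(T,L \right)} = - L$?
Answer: $-26120$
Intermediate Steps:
$z{\left(O,Q \right)} = 27 + Q O^{2}$ ($z{\left(O,Q \right)} = O^{2} Q + 27 = Q O^{2} + 27 = 27 + Q O^{2}$)
$w{\left(Y,t \right)} = - 80 Y - 40 t$ ($w{\left(Y,t \right)} = 8 \left(t + 2 Y\right) \left(-5\right) = \left(8 t + 16 Y\right) \left(-5\right) = - 80 Y - 40 t$)
$- w{\left(z{\left(g{\left(2,2 \right)},-28 \right)},-483 \right)} = - (- 80 \left(27 - 28 \left(\left(-1\right) 2\right)^{2}\right) - -19320) = - (- 80 \left(27 - 28 \left(-2\right)^{2}\right) + 19320) = - (- 80 \left(27 - 112\right) + 19320) = - (\left(-80\right) \left(-85\right) + 19320) = - (6800 + 19320) = \left(-1\right) 26120 = -26120$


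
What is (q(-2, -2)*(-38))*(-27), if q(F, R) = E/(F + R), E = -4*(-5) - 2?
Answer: -4617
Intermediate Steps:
E = 18 (E = 20 - 2 = 18)
q(F, R) = 18/(F + R)
(q(-2, -2)*(-38))*(-27) = ((18/(-2 - 2))*(-38))*(-27) = ((18/(-4))*(-38))*(-27) = ((18*(-1/4))*(-38))*(-27) = -9/2*(-38)*(-27) = 171*(-27) = -4617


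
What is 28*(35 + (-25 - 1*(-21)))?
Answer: 868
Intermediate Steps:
28*(35 + (-25 - 1*(-21))) = 28*(35 + (-25 + 21)) = 28*(35 - 4) = 28*31 = 868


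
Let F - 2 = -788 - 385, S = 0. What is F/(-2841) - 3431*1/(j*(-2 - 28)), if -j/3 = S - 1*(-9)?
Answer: -2932987/767070 ≈ -3.8236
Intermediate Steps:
j = -27 (j = -3*(0 - 1*(-9)) = -3*(0 + 9) = -3*9 = -27)
F = -1171 (F = 2 + (-788 - 385) = 2 - 1173 = -1171)
F/(-2841) - 3431*1/(j*(-2 - 28)) = -1171/(-2841) - 3431*(-1/(27*(-2 - 28))) = -1171*(-1/2841) - 3431/((-27*(-30))) = 1171/2841 - 3431/810 = -2932987/767070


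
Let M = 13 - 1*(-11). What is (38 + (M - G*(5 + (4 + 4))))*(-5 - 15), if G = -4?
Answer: -2280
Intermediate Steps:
M = 24 (M = 13 + 11 = 24)
(38 + (M - G*(5 + (4 + 4))))*(-5 - 15) = (38 + (24 - (-4)*(5 + (4 + 4))))*(-5 - 15) = (38 + (24 - (-4)*(5 + 8)))*(-20) = (38 + (24 - (-4)*13))*(-20) = (38 + (24 - 1*(-52)))*(-20) = (38 + (24 + 52))*(-20) = (38 + 76)*(-20) = 114*(-20) = -2280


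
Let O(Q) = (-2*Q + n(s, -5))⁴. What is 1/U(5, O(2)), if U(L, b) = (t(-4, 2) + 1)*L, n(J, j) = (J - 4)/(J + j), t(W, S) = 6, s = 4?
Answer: 1/35 ≈ 0.028571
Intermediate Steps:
n(J, j) = (-4 + J)/(J + j)
O(Q) = 16*Q⁴ (O(Q) = (-2*Q + (-4 + 4)/(4 - 5))⁴ = (-2*Q + 0/(-1))⁴ = (-2*Q - 1*0)⁴ = (-2*Q + 0)⁴ = (-2*Q)⁴ = 16*Q⁴)
U(L, b) = 7*L (U(L, b) = (6 + 1)*L = 7*L)
1/U(5, O(2)) = 1/(7*5) = 1/35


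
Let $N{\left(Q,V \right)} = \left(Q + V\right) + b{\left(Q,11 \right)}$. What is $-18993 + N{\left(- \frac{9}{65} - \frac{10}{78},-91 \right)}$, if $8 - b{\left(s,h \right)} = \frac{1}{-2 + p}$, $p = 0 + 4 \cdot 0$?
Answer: $- \frac{572273}{30} \approx -19076.0$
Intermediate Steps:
$p = 0$ ($p = 0 + 0 = 0$)
$b{\left(s,h \right)} = \frac{17}{2}$ ($b{\left(s,h \right)} = 8 - \frac{1}{-2 + 0} = 8 - \frac{1}{-2} = 8 - - \frac{1}{2} = 8 + \frac{1}{2} = \frac{17}{2}$)
$N{\left(Q,V \right)} = \frac{17}{2} + Q + V$ ($N{\left(Q,V \right)} = \left(Q + V\right) + \frac{17}{2} = \frac{17}{2} + Q + V$)
$-18993 + N{\left(- \frac{9}{65} - \frac{10}{78},-91 \right)} = -18993 - \frac{2483}{30} = - \frac{572273}{30}$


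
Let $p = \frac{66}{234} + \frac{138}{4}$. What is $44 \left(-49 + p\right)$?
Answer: $- \frac{24398}{39} \approx -625.59$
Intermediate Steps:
$p = \frac{2713}{78}$ ($p = 66 \cdot \frac{1}{234} + 138 \cdot \frac{1}{4} = \frac{11}{39} + \frac{69}{2} = \frac{2713}{78} \approx 34.782$)
$44 \left(-49 + p\right) = 44 \left(-49 + \frac{2713}{78}\right) = 44 \left(- \frac{1109}{78}\right) = - \frac{24398}{39}$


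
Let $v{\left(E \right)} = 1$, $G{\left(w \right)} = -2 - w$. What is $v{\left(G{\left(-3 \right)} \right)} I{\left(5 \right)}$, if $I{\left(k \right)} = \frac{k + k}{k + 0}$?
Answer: $2$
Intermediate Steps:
$I{\left(k \right)} = 2$ ($I{\left(k \right)} = \frac{2 k}{k} = 2$)
$v{\left(G{\left(-3 \right)} \right)} I{\left(5 \right)} = 1 \cdot 2 = 2$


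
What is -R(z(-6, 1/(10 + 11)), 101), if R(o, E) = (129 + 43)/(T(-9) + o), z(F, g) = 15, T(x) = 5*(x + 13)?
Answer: -172/35 ≈ -4.9143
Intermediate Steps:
T(x) = 65 + 5*x (T(x) = 5*(13 + x) = 65 + 5*x)
R(o, E) = 172/(20 + o) (R(o, E) = (129 + 43)/((65 + 5*(-9)) + o) = 172/((65 - 45) + o) = 172/(20 + o))
-R(z(-6, 1/(10 + 11)), 101) = -172/(20 + 15) = -172/35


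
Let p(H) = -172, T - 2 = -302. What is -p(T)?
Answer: 172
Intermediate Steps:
T = -300 (T = 2 - 302 = -300)
-p(T) = -1*(-172) = 172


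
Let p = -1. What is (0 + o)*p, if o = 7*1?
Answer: -7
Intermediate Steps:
o = 7
(0 + o)*p = (0 + 7)*(-1) = 7*(-1) = -7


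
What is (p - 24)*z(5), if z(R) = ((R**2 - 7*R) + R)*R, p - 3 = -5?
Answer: 650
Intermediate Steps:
p = -2 (p = 3 - 5 = -2)
z(R) = R*(R**2 - 6*R) (z(R) = (R**2 - 6*R)*R = R*(R**2 - 6*R))
(p - 24)*z(5) = (-2 - 24)*(5**2*(-6 + 5)) = -650*(-1) = -26*(-25) = 650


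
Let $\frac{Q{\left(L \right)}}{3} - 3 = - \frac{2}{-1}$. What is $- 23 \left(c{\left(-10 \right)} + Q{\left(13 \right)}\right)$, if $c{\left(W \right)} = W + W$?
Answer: $115$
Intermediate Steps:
$Q{\left(L \right)} = 15$ ($Q{\left(L \right)} = 9 + 3 \left(- \frac{2}{-1}\right) = 9 + 3 \left(\left(-2\right) \left(-1\right)\right) = 9 + 3 \cdot 2 = 9 + 6 = 15$)
$c{\left(W \right)} = 2 W$
$- 23 \left(c{\left(-10 \right)} + Q{\left(13 \right)}\right) = - 23 \left(2 \left(-10\right) + 15\right) = - 23 \left(-20 + 15\right) = \left(-23\right) \left(-5\right) = 115$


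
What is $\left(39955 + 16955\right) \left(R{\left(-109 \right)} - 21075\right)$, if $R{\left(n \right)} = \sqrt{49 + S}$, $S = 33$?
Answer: $-1199378250 + 56910 \sqrt{82} \approx -1.1989 \cdot 10^{9}$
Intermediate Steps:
$R{\left(n \right)} = \sqrt{82}$ ($R{\left(n \right)} = \sqrt{49 + 33} = \sqrt{82}$)
$\left(39955 + 16955\right) \left(R{\left(-109 \right)} - 21075\right) = \left(39955 + 16955\right) \left(\sqrt{82} - 21075\right) = 56910 \left(-21075 + \sqrt{82}\right) = -1199378250 + 56910 \sqrt{82}$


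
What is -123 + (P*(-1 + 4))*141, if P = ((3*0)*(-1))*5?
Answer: -123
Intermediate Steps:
P = 0 (P = (0*(-1))*5 = 0*5 = 0)
-123 + (P*(-1 + 4))*141 = -123 + (0*(-1 + 4))*141 = -123 + (0*3)*141 = -123 + 0*141 = -123 + 0 = -123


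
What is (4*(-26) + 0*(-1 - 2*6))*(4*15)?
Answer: -6240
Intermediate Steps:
(4*(-26) + 0*(-1 - 2*6))*(4*15) = (-104 + 0*(-1 - 12))*60 = (-104 + 0*(-13))*60 = (-104 + 0)*60 = -104*60 = -6240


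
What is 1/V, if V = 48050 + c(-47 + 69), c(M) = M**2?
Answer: 1/48534 ≈ 2.0604e-5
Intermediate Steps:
V = 48534 (V = 48050 + (-47 + 69)**2 = 48050 + 22**2 = 48050 + 484 = 48534)
1/V = 1/48534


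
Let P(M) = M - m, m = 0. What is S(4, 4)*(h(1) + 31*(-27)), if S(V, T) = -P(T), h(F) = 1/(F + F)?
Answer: 3346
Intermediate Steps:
P(M) = M (P(M) = M - 1*0 = M + 0 = M)
h(F) = 1/(2*F)
S(V, T) = -T
S(4, 4)*(h(1) + 31*(-27)) = (-1*4)*((½)/1 + 31*(-27)) = -4*((½)*1 - 837) = -4*(½ - 837) = -4*(-1673/2) = 3346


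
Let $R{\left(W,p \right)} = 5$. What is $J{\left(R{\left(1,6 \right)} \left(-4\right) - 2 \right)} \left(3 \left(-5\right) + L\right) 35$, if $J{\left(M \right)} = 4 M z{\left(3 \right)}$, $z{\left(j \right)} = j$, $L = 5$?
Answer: $92400$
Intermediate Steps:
$J{\left(M \right)} = 12 M$ ($J{\left(M \right)} = 4 M 3 = 12 M$)
$J{\left(R{\left(1,6 \right)} \left(-4\right) - 2 \right)} \left(3 \left(-5\right) + L\right) 35 = 12 \left(5 \left(-4\right) - 2\right) \left(3 \left(-5\right) + 5\right) 35 = 12 \left(-20 - 2\right) \left(-15 + 5\right) 35 = 12 \left(-22\right) \left(-10\right) 35 = \left(-264\right) \left(-10\right) 35 = 2640 \cdot 35 = 92400$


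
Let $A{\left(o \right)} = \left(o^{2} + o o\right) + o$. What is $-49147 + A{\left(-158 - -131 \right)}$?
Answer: $-47716$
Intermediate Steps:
$A{\left(o \right)} = o + 2 o^{2}$ ($A{\left(o \right)} = \left(o^{2} + o^{2}\right) + o = 2 o^{2} + o = o + 2 o^{2}$)
$-49147 + A{\left(-158 - -131 \right)} = -49147 + \left(-158 - -131\right) \left(1 + 2 \left(-158 - -131\right)\right) = -49147 + \left(-158 + 131\right) \left(1 + 2 \left(-158 + 131\right)\right) = -49147 - 27 \left(1 + 2 \left(-27\right)\right) = -49147 - 27 \left(1 - 54\right) = -49147 - -1431 = -49147 + 1431 = -47716$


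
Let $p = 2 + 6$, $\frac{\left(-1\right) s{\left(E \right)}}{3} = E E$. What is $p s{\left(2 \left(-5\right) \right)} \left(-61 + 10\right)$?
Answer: $122400$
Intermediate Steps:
$s{\left(E \right)} = - 3 E^{2}$ ($s{\left(E \right)} = - 3 E E = - 3 E^{2}$)
$p = 8$
$p s{\left(2 \left(-5\right) \right)} \left(-61 + 10\right) = 8 \left(- 3 \left(2 \left(-5\right)\right)^{2}\right) \left(-61 + 10\right) = 8 \left(- 3 \left(-10\right)^{2}\right) \left(-51\right) = 8 \left(\left(-3\right) 100\right) \left(-51\right) = 8 \left(-300\right) \left(-51\right) = \left(-2400\right) \left(-51\right) = 122400$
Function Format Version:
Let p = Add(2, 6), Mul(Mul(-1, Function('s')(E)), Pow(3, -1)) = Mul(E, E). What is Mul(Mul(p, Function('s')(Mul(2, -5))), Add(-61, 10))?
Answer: 122400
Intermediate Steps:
Function('s')(E) = Mul(-3, Pow(E, 2)) (Function('s')(E) = Mul(-3, Mul(E, E)) = Mul(-3, Pow(E, 2)))
p = 8
Mul(Mul(p, Function('s')(Mul(2, -5))), Add(-61, 10)) = Mul(Mul(8, Mul(-3, Pow(Mul(2, -5), 2))), Add(-61, 10)) = Mul(Mul(8, Mul(-3, Pow(-10, 2))), -51) = Mul(Mul(8, Mul(-3, 100)), -51) = Mul(Mul(8, -300), -51) = Mul(-2400, -51) = 122400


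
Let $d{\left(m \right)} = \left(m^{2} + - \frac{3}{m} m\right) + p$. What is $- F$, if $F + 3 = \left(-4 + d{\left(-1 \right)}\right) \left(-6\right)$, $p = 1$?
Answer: $-27$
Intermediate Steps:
$d{\left(m \right)} = -2 + m^{2}$ ($d{\left(m \right)} = \left(m^{2} + - \frac{3}{m} m\right) + 1 = \left(m^{2} - 3\right) + 1 = \left(-3 + m^{2}\right) + 1 = -2 + m^{2}$)
$F = 27$ ($F = -3 + \left(-4 - \left(2 - \left(-1\right)^{2}\right)\right) \left(-6\right) = -3 + \left(-4 + \left(-2 + 1\right)\right) \left(-6\right) = -3 + \left(-4 - 1\right) \left(-6\right) = -3 - -30 = -3 + 30 = 27$)
$- F = \left(-1\right) 27 = -27$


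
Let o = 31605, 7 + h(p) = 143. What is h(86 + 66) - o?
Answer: -31469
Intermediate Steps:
h(p) = 136 (h(p) = -7 + 143 = 136)
h(86 + 66) - o = 136 - 1*31605 = 136 - 31605 = -31469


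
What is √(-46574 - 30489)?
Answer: I*√77063 ≈ 277.6*I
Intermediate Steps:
√(-46574 - 30489) = √(-77063) = I*√77063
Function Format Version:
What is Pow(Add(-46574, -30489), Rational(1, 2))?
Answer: Mul(I, Pow(77063, Rational(1, 2))) ≈ Mul(277.60, I)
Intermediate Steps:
Pow(Add(-46574, -30489), Rational(1, 2)) = Pow(-77063, Rational(1, 2)) = Mul(I, Pow(77063, Rational(1, 2)))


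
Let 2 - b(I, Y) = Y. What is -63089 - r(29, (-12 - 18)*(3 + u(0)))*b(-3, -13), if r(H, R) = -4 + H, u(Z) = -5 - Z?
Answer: -63464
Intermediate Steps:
b(I, Y) = 2 - Y
-63089 - r(29, (-12 - 18)*(3 + u(0)))*b(-3, -13) = -63089 - (-4 + 29)*(2 - 1*(-13)) = -63089 - 25*(2 + 13) = -63089 - 25*15 = -63089 - 1*375 = -63089 - 375 = -63464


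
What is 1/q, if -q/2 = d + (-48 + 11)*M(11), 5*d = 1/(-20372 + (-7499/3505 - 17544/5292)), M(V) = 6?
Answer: 31497533629/13984905549558 ≈ 0.0022523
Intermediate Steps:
d = -309141/31497533629 (d = 1/(5*(-20372 + (-7499/3505 - 17544/5292))) = 1/(5*(-20372 + (-7499*1/3505 - 17544*1/5292))) = 1/(5*(-20372 + (-7499/3505 - 1462/441))) = 1/(5*(-20372 - 8431369/1545705)) = 1/(5*(-31497533629/1545705)) = (1/5)*(-1545705/31497533629) = -309141/31497533629 ≈ -9.8148e-6)
q = 13984905549558/31497533629 (q = -2*(-309141/31497533629 + (-48 + 11)*6) = -2*(-309141/31497533629 - 37*6) = -2*(-309141/31497533629 - 222) = -2*(-6992452774779/31497533629) = 13984905549558/31497533629 ≈ 444.00)
1/q = 1/(13984905549558/31497533629) = 31497533629/13984905549558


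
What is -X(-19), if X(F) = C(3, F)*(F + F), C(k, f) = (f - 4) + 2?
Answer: -798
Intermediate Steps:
C(k, f) = -2 + f (C(k, f) = (-4 + f) + 2 = -2 + f)
X(F) = 2*F*(-2 + F) (X(F) = (-2 + F)*(F + F) = (-2 + F)*(2*F) = 2*F*(-2 + F))
-X(-19) = -2*(-19)*(-2 - 19) = -2*(-19)*(-21) = -1*798 = -798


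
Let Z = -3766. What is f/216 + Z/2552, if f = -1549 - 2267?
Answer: -73277/3828 ≈ -19.142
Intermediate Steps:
f = -3816
f/216 + Z/2552 = -3816/216 - 3766/2552 = -3816*1/216 - 3766*1/2552 = -53/3 - 1883/1276 = -73277/3828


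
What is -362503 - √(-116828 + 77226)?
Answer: -362503 - I*√39602 ≈ -3.625e+5 - 199.0*I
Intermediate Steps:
-362503 - √(-116828 + 77226) = -362503 - √(-39602) = -362503 - I*√39602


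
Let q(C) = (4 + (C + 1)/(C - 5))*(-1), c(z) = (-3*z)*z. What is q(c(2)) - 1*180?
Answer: -3139/17 ≈ -184.65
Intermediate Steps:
c(z) = -3*z**2
q(C) = -4 - (1 + C)/(-5 + C) (q(C) = (4 + (1 + C)/(-5 + C))*(-1) = -4 - (1 + C)/(-5 + C))
q(c(2)) - 1*180 = (19 - (-15)*2**2)/(-5 - 3*2**2) - 1*180 = (19 - (-15)*4)/(-5 - 3*4) - 180 = (19 - 5*(-12))/(-5 - 12) - 180 = (19 + 60)/(-17) - 180 = -1/17*79 - 180 = -79/17 - 180 = -3139/17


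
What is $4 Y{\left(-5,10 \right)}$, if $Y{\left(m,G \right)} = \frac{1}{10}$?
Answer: $\frac{2}{5} \approx 0.4$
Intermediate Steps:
$Y{\left(m,G \right)} = \frac{1}{10}$
$4 Y{\left(-5,10 \right)} = 4 \cdot \frac{1}{10} = \frac{2}{5}$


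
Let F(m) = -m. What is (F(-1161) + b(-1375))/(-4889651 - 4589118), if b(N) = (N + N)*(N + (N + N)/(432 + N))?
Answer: -3559251073/8938479167 ≈ -0.39819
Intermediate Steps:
b(N) = 2*N*(N + 2*N/(432 + N)) (b(N) = (2*N)*(N + (2*N)/(432 + N)) = (2*N)*(N + 2*N/(432 + N)) = 2*N*(N + 2*N/(432 + N)))
(F(-1161) + b(-1375))/(-4889651 - 4589118) = (-1*(-1161) + 2*(-1375)**2*(434 - 1375)/(432 - 1375))/(-4889651 - 4589118) = (1161 + 2*1890625*(-941)/(-943))/(-9478769) = (1161 + 2*1890625*(-1/943)*(-941))*(-1/9478769) = (1161 + 3558156250/943)*(-1/9478769) = (3559251073/943)*(-1/9478769) = -3559251073/8938479167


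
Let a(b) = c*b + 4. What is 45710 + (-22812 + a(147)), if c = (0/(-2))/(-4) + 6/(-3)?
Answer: 22608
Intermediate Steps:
c = -2 (c = (0*(-½))*(-¼) + 6*(-⅓) = 0*(-¼) - 2 = 0 - 2 = -2)
a(b) = 4 - 2*b (a(b) = -2*b + 4 = 4 - 2*b)
45710 + (-22812 + a(147)) = 45710 + (-22812 + (4 - 2*147)) = 45710 + (-22812 + (4 - 294)) = 45710 + (-22812 - 290) = 45710 - 23102 = 22608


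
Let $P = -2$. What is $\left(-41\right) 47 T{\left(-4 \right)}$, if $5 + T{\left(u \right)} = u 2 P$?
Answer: $-21197$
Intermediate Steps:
$T{\left(u \right)} = -5 - 4 u$ ($T{\left(u \right)} = -5 + u 2 \left(-2\right) = -5 + 2 u \left(-2\right) = -5 - 4 u$)
$\left(-41\right) 47 T{\left(-4 \right)} = \left(-41\right) 47 \left(-5 - -16\right) = - 1927 \left(-5 + 16\right) = \left(-1927\right) 11 = -21197$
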